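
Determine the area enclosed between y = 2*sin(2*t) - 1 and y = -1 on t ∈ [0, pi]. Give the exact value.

4

The difference (2*sin(2*t) - 1) - (-1) = 2*sin(2*t) changes sign at t = pi/2 inside [0, pi], so split the integral there.
∫[0,pi/2] (2*sin(2*t)) dt = 2.
∫[pi/2,pi] (2*sin(2*t)) dt = -2; the area of that piece is 2.
Total area = 2 + 2 = 4.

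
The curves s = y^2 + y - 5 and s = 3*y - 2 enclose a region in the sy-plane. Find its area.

Both boundary curves give s as a function of y, so integrate with respect to y. Setting them equal: y^2 - 2*y - 3 = 0, i.e. (y - 3)*(y + 1) = 0, so they meet at y = -1, 3.
For y in [-1, 3], s = y^2 + y - 5 is on the left; area = ∫[-1,3] (-(y^2 - 2*y - 3)) dy = 32/3.

32/3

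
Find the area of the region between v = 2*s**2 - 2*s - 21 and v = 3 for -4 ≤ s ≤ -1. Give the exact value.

The difference (2*s**2 - 2*s - 21) - (3) = 2*s**2 - 2*s - 24 changes sign at s = -3 inside [-4, -1], so split the integral there.
∫[-4,-3] (2*s**2 - 2*s - 24) ds = 23/3.
∫[-3,-1] (2*s**2 - 2*s - 24) ds = -68/3; the area of that piece is 68/3.
Total area = 23/3 + 68/3 = 91/3.

91/3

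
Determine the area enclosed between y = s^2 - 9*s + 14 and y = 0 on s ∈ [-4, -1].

On [-4, -1], (s^2 - 9*s + 14) - (0) = s^2 - 9*s + 14 is ≥ 0 throughout, so the area is a single integral of |s^2 - 9*s + 14|.
∫[-4,-1] (s^2 - 9*s + 14) ds = 261/2.

261/2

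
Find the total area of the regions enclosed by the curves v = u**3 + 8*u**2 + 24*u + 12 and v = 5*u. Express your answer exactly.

Set the curves equal: u**3 + 8*u**2 + 24*u + 12 = 5*u, so u**3 + 8*u**2 + 19*u + 12 = 0, which factors as (u + 1)*(u + 3)*(u + 4) = 0. The curves meet at u = -4, -3, -1.
On [-4, -3], v = u**3 + 8*u**2 + 24*u + 12 is on top; that piece has area ∫[-4,-3] (u**3 + 8*u**2 + 19*u + 12) du = 5/12.
On [-3, -1], v = 5*u is on top; that piece has area ∫[-3,-1] (-(u**3 + 8*u**2 + 19*u + 12)) du = 8/3.
Total enclosed area = 5/12 + 8/3 = 37/12.

37/12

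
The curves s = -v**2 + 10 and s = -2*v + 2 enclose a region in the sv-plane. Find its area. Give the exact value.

36

Both boundary curves give s as a function of v, so integrate with respect to v. Setting them equal: -v**2 + 2*v + 8 = 0, i.e. -(v - 4)*(v + 2) = 0, so they meet at v = -2, 4.
For v in [-2, 4], s = -v**2 + 10 is on the right; area = ∫[-2,4] (-v**2 + 2*v + 8) dv = 36.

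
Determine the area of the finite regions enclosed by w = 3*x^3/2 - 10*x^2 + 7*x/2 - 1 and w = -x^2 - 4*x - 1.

Set the curves equal: 3*x^3/2 - 10*x^2 + 7*x/2 - 1 = -x^2 - 4*x - 1, so 3*x^3/2 - 9*x^2 + 15*x/2 = 0, which factors as 3*x*(x - 5)*(x - 1)/2 = 0. The curves meet at x = 0, 1, 5.
On [0, 1], w = 3*x^3/2 - 10*x^2 + 7*x/2 - 1 is on top; that piece has area ∫[0,1] (3*x^3/2 - 9*x^2 + 15*x/2) dx = 9/8.
On [1, 5], w = -x^2 - 4*x - 1 is on top; that piece has area ∫[1,5] (-(3*x^3/2 - 9*x^2 + 15*x/2)) dx = 48.
Total enclosed area = 9/8 + 48 = 393/8.

393/8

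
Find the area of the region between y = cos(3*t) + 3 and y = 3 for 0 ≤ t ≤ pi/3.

2/3

The difference (cos(3*t) + 3) - (3) = cos(3*t) changes sign at t = pi/6 inside [0, pi/3], so split the integral there.
∫[0,pi/6] (cos(3*t)) dt = 1/3.
∫[pi/6,pi/3] (cos(3*t)) dt = -1/3; the area of that piece is 1/3.
Total area = 1/3 + 1/3 = 2/3.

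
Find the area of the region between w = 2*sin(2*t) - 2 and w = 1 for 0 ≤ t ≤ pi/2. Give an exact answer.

On [0, pi/2], (2*sin(2*t) - 2) - (1) = 2*sin(2*t) - 3 is ≤ 0 throughout, so the area is a single integral of |2*sin(2*t) - 3|.
∫[0,pi/2] (2*sin(2*t) - 3) dt = 2 - 3*pi/2; the area of that piece is -2 + 3*pi/2.

-2 + 3*pi/2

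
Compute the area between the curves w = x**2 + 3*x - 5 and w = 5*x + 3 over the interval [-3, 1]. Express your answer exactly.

The difference (x**2 + 3*x - 5) - (5*x + 3) = x**2 - 2*x - 8 changes sign at x = -2 inside [-3, 1], so split the integral there.
∫[-3,-2] (x**2 - 2*x - 8) dx = 10/3.
∫[-2,1] (x**2 - 2*x - 8) dx = -18; the area of that piece is 18.
Total area = 10/3 + 18 = 64/3.

64/3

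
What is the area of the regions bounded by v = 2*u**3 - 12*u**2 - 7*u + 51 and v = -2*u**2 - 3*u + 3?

443/3

Set the curves equal: 2*u**3 - 12*u**2 - 7*u + 51 = -2*u**2 - 3*u + 3, so 2*u**3 - 10*u**2 - 4*u + 48 = 0, which factors as 2*(u - 4)*(u - 3)*(u + 2) = 0. The curves meet at u = -2, 3, 4.
On [-2, 3], v = 2*u**3 - 12*u**2 - 7*u + 51 is on top; that piece has area ∫[-2,3] (2*u**3 - 10*u**2 - 4*u + 48) du = 875/6.
On [3, 4], v = -2*u**2 - 3*u + 3 is on top; that piece has area ∫[3,4] (-(2*u**3 - 10*u**2 - 4*u + 48)) du = 11/6.
Total enclosed area = 875/6 + 11/6 = 443/3.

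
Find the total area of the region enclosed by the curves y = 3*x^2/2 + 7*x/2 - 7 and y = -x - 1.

Set the curves equal: 3*x^2/2 + 7*x/2 - 7 = -x - 1, so 3*x^2/2 + 9*x/2 - 6 = 0, which factors as 3*(x - 1)*(x + 4)/2 = 0. The curves meet at x = -4, 1.
On [-4, 1], y = -x - 1 is on top; that piece has area ∫[-4,1] (-(3*x^2/2 + 9*x/2 - 6)) dx = 125/4.

125/4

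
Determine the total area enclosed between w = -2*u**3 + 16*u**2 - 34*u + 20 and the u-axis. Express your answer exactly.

71/3

The curve meets the u-axis where -2*u**3 + 16*u**2 - 34*u + 20 = 0, i.e. -2*(u - 5)*(u - 2)*(u - 1) = 0, at u = 1, 2, 5.
On [1, 2] the curve lies below the axis; ∫[1,2] (-2*u**3 + 16*u**2 - 34*u + 20) du = -7/6, giving area 7/6.
On [2, 5] the curve lies above the axis; ∫[2,5] (-2*u**3 + 16*u**2 - 34*u + 20) du = 45/2, giving area 45/2.
Total area = 7/6 + 45/2 = 71/3.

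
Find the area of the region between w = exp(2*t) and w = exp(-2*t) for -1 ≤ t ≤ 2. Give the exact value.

The difference (exp(2*t)) - (exp(-2*t)) = exp(2*t) - exp(-2*t) changes sign at t = 0 inside [-1, 2], so split the integral there.
∫[-1,0] (exp(2*t) - exp(-2*t)) dt = -exp(2)/2 - exp(-2)/2 + 1; the area of that piece is -1 + exp(-2)/2 + exp(2)/2.
∫[0,2] (exp(2*t) - exp(-2*t)) dt = -1 + exp(-4)/2 + exp(4)/2.
Total area = (-1 + exp(-2)/2 + exp(2)/2) + (-1 + exp(-4)/2 + exp(4)/2) = -2 + exp(-4)/2 + exp(-2)/2 + exp(2)/2 + exp(4)/2.

-2 + exp(-4)/2 + exp(-2)/2 + exp(2)/2 + exp(4)/2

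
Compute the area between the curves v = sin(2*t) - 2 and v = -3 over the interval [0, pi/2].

On [0, pi/2], (sin(2*t) - 2) - (-3) = sin(2*t) + 1 is ≥ 0 throughout, so the area is a single integral of |sin(2*t) + 1|.
∫[0,pi/2] (sin(2*t) + 1) dt = 1 + pi/2.

1 + pi/2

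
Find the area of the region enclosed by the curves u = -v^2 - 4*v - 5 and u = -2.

Both boundary curves give u as a function of v, so integrate with respect to v. Setting them equal: -v^2 - 4*v - 3 = 0, i.e. -(v + 1)*(v + 3) = 0, so they meet at v = -3, -1.
For v in [-3, -1], u = -v^2 - 4*v - 5 is on the right; area = ∫[-3,-1] (-v^2 - 4*v - 3) dv = 4/3.

4/3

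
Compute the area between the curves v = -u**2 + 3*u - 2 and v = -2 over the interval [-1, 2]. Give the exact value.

31/6

The difference (-u**2 + 3*u - 2) - (-2) = -u**2 + 3*u changes sign at u = 0 inside [-1, 2], so split the integral there.
∫[-1,0] (-u**2 + 3*u) du = -11/6; the area of that piece is 11/6.
∫[0,2] (-u**2 + 3*u) du = 10/3.
Total area = 11/6 + 10/3 = 31/6.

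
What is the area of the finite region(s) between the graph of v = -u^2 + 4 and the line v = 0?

32/3

The curve meets the u-axis where -u^2 + 4 = 0, i.e. -(u - 2)*(u + 2) = 0, at u = -2, 2.
On [-2, 2] the curve lies above the axis; ∫[-2,2] (-u^2 + 4) du = 32/3, giving area 32/3.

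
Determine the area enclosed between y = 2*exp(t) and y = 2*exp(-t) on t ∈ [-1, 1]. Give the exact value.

-8 + 4*exp(-1) + 4*exp(1)

The difference (2*exp(t)) - (2*exp(-t)) = 2*exp(t) - 2*exp(-t) changes sign at t = 0 inside [-1, 1], so split the integral there.
∫[-1,0] (2*exp(t) - 2*exp(-t)) dt = -2*exp(1) - 2*exp(-1) + 4; the area of that piece is -4 + 2*exp(-1) + 2*exp(1).
∫[0,1] (2*exp(t) - 2*exp(-t)) dt = -4 + 2*exp(-1) + 2*exp(1).
Total area = (-4 + 2*exp(-1) + 2*exp(1)) + (-4 + 2*exp(-1) + 2*exp(1)) = -8 + 4*exp(-1) + 4*exp(1).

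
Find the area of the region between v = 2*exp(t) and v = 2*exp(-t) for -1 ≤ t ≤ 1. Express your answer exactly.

-8 + 4*exp(-1) + 4*exp(1)

The difference (2*exp(t)) - (2*exp(-t)) = 2*exp(t) - 2*exp(-t) changes sign at t = 0 inside [-1, 1], so split the integral there.
∫[-1,0] (2*exp(t) - 2*exp(-t)) dt = -2*exp(1) - 2*exp(-1) + 4; the area of that piece is -4 + 2*exp(-1) + 2*exp(1).
∫[0,1] (2*exp(t) - 2*exp(-t)) dt = -4 + 2*exp(-1) + 2*exp(1).
Total area = (-4 + 2*exp(-1) + 2*exp(1)) + (-4 + 2*exp(-1) + 2*exp(1)) = -8 + 4*exp(-1) + 4*exp(1).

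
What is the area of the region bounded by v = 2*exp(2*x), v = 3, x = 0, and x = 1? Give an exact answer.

The difference (2*exp(2*x)) - (3) = 2*exp(2*x) - 3 changes sign at x = -log(2)/2 + log(3)/2 inside [0, 1], so split the integral there.
∫[0,-log(2)/2 + log(3)/2] (2*exp(2*x) - 3) dx = log(2*sqrt(6)/9) + 1/2; the area of that piece is -1/2 + log(3*sqrt(6)/4).
∫[-log(2)/2 + log(3)/2,1] (2*exp(2*x) - 3) dx = -9/2 - 3*log(2)/2 + 3*log(3)/2 + exp(2).
Total area = (-1/2 + log(3*sqrt(6)/4)) + (-9/2 - 3*log(2)/2 + 3*log(3)/2 + exp(2)) = -5 - 7*log(2)/2 + log(6)/2 + 5*log(3)/2 + exp(2).

-5 - 7*log(2)/2 + log(6)/2 + 5*log(3)/2 + exp(2)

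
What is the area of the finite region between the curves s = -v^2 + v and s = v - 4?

Both boundary curves give s as a function of v, so integrate with respect to v. Setting them equal: -v^2 + 4 = 0, i.e. -(v - 2)*(v + 2) = 0, so they meet at v = -2, 2.
For v in [-2, 2], s = -v^2 + v is on the right; area = ∫[-2,2] (-v^2 + 4) dv = 32/3.

32/3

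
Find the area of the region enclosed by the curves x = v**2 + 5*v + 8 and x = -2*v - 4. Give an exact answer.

1/6

Both boundary curves give x as a function of v, so integrate with respect to v. Setting them equal: v**2 + 7*v + 12 = 0, i.e. (v + 3)*(v + 4) = 0, so they meet at v = -4, -3.
For v in [-4, -3], x = v**2 + 5*v + 8 is on the left; area = ∫[-4,-3] (-(v**2 + 7*v + 12)) dv = 1/6.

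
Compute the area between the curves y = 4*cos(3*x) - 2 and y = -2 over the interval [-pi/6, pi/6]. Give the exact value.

8/3

On [-pi/6, pi/6], (4*cos(3*x) - 2) - (-2) = 4*cos(3*x) is ≥ 0 throughout, so the area is a single integral of |4*cos(3*x)|.
∫[-pi/6,pi/6] (4*cos(3*x)) dx = 8/3.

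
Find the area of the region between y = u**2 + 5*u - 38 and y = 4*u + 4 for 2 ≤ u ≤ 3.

On [2, 3], (u**2 + 5*u - 38) - (4*u + 4) = u**2 + u - 42 is ≤ 0 throughout, so the area is a single integral of |u**2 + u - 42|.
∫[2,3] (u**2 + u - 42) du = -199/6; the area of that piece is 199/6.

199/6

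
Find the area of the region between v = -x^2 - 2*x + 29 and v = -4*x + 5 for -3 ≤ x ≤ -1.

94/3

On [-3, -1], (-x^2 - 2*x + 29) - (-4*x + 5) = -x^2 + 2*x + 24 is ≥ 0 throughout, so the area is a single integral of |-x^2 + 2*x + 24|.
∫[-3,-1] (-x^2 + 2*x + 24) dx = 94/3.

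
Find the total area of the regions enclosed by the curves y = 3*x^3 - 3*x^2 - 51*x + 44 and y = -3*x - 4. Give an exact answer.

Set the curves equal: 3*x^3 - 3*x^2 - 51*x + 44 = -3*x - 4, so 3*x^3 - 3*x^2 - 48*x + 48 = 0, which factors as 3*(x - 4)*(x - 1)*(x + 4) = 0. The curves meet at x = -4, 1, 4.
On [-4, 1], y = 3*x^3 - 3*x^2 - 51*x + 44 is on top; that piece has area ∫[-4,1] (3*x^3 - 3*x^2 - 48*x + 48) dx = 1375/4.
On [1, 4], y = -3*x - 4 is on top; that piece has area ∫[1,4] (-(3*x^3 - 3*x^2 - 48*x + 48)) dx = 351/4.
Total enclosed area = 1375/4 + 351/4 = 863/2.

863/2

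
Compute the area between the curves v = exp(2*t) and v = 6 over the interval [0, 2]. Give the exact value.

-35/2 + 6*log(6) + exp(4)/2

The difference (exp(2*t)) - (6) = exp(2*t) - 6 changes sign at t = log(6)/2 inside [0, 2], so split the integral there.
∫[0,log(6)/2] (exp(2*t) - 6) dt = 5/2 - log(216); the area of that piece is -5/2 + log(216).
∫[log(6)/2,2] (exp(2*t) - 6) dt = -15 + 3*log(6) + exp(4)/2.
Total area = (-5/2 + log(216)) + (-15 + 3*log(6) + exp(4)/2) = -35/2 + 6*log(6) + exp(4)/2.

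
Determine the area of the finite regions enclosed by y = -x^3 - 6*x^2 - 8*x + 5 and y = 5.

8

Set the curves equal: -x^3 - 6*x^2 - 8*x + 5 = 5, so -x^3 - 6*x^2 - 8*x = 0, which factors as -x*(x + 2)*(x + 4) = 0. The curves meet at x = -4, -2, 0.
On [-4, -2], y = 5 is on top; that piece has area ∫[-4,-2] (-(-x^3 - 6*x^2 - 8*x)) dx = 4.
On [-2, 0], y = -x^3 - 6*x^2 - 8*x + 5 is on top; that piece has area ∫[-2,0] (-x^3 - 6*x^2 - 8*x) dx = 4.
Total enclosed area = 4 + 4 = 8.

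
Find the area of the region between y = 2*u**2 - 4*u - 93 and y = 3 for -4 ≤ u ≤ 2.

On [-4, 2], (2*u**2 - 4*u - 93) - (3) = 2*u**2 - 4*u - 96 is ≤ 0 throughout, so the area is a single integral of |2*u**2 - 4*u - 96|.
∫[-4,2] (2*u**2 - 4*u - 96) du = -504; the area of that piece is 504.

504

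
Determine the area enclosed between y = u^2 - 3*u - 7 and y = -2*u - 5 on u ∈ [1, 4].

The difference (u^2 - 3*u - 7) - (-2*u - 5) = u^2 - u - 2 changes sign at u = 2 inside [1, 4], so split the integral there.
∫[1,2] (u^2 - u - 2) du = -7/6; the area of that piece is 7/6.
∫[2,4] (u^2 - u - 2) du = 26/3.
Total area = 7/6 + 26/3 = 59/6.

59/6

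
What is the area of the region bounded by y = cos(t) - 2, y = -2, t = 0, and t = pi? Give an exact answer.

2

The difference (cos(t) - 2) - (-2) = cos(t) changes sign at t = pi/2 inside [0, pi], so split the integral there.
∫[0,pi/2] (cos(t)) dt = 1.
∫[pi/2,pi] (cos(t)) dt = -1; the area of that piece is 1.
Total area = 1 + 1 = 2.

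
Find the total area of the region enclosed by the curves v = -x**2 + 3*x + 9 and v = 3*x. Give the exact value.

36

Set the curves equal: -x**2 + 3*x + 9 = 3*x, so -x**2 + 9 = 0, which factors as -(x - 3)*(x + 3) = 0. The curves meet at x = -3, 3.
On [-3, 3], v = -x**2 + 3*x + 9 is on top; that piece has area ∫[-3,3] (-x**2 + 9) dx = 36.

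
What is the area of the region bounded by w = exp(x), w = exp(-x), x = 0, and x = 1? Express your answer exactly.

-2 + exp(-1) + exp(1)

On [0, 1], (exp(x)) - (exp(-x)) = exp(x) - exp(-x) is ≥ 0 throughout, so the area is a single integral of |exp(x) - exp(-x)|.
∫[0,1] (exp(x) - exp(-x)) dx = -2 + exp(-1) + exp(1).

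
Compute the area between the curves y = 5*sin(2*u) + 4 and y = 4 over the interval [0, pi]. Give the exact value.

10

The difference (5*sin(2*u) + 4) - (4) = 5*sin(2*u) changes sign at u = pi/2 inside [0, pi], so split the integral there.
∫[0,pi/2] (5*sin(2*u)) du = 5.
∫[pi/2,pi] (5*sin(2*u)) du = -5; the area of that piece is 5.
Total area = 5 + 5 = 10.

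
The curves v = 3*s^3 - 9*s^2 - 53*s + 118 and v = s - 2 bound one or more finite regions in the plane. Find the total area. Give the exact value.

Set the curves equal: 3*s^3 - 9*s^2 - 53*s + 118 = s - 2, so 3*s^3 - 9*s^2 - 54*s + 120 = 0, which factors as 3*(s - 5)*(s - 2)*(s + 4) = 0. The curves meet at s = -4, 2, 5.
On [-4, 2], v = 3*s^3 - 9*s^2 - 53*s + 118 is on top; that piece has area ∫[-4,2] (3*s^3 - 9*s^2 - 54*s + 120) ds = 648.
On [2, 5], v = s - 2 is on top; that piece has area ∫[2,5] (-(3*s^3 - 9*s^2 - 54*s + 120)) ds = 405/4.
Total enclosed area = 648 + 405/4 = 2997/4.

2997/4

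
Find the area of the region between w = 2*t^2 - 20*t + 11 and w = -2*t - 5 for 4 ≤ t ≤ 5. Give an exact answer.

On [4, 5], (2*t^2 - 20*t + 11) - (-2*t - 5) = 2*t^2 - 18*t + 16 is ≤ 0 throughout, so the area is a single integral of |2*t^2 - 18*t + 16|.
∫[4,5] (2*t^2 - 18*t + 16) dt = -73/3; the area of that piece is 73/3.

73/3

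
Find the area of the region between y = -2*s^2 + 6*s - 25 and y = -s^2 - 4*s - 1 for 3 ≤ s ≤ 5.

2

The difference (-2*s^2 + 6*s - 25) - (-s^2 - 4*s - 1) = -s^2 + 10*s - 24 changes sign at s = 4 inside [3, 5], so split the integral there.
∫[3,4] (-s^2 + 10*s - 24) ds = -4/3; the area of that piece is 4/3.
∫[4,5] (-s^2 + 10*s - 24) ds = 2/3.
Total area = 4/3 + 2/3 = 2.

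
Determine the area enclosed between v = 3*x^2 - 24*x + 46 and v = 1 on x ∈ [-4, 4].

The difference (3*x^2 - 24*x + 46) - (1) = 3*x^2 - 24*x + 45 changes sign at x = 3 inside [-4, 4], so split the integral there.
∫[-4,3] (3*x^2 - 24*x + 45) dx = 490.
∫[3,4] (3*x^2 - 24*x + 45) dx = -2; the area of that piece is 2.
Total area = 490 + 2 = 492.

492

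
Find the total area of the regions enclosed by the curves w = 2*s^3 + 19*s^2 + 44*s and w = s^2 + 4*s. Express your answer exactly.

Set the curves equal: 2*s^3 + 19*s^2 + 44*s = s^2 + 4*s, so 2*s^3 + 18*s^2 + 40*s = 0, which factors as 2*s*(s + 4)*(s + 5) = 0. The curves meet at s = -5, -4, 0.
On [-5, -4], w = 2*s^3 + 19*s^2 + 44*s is on top; that piece has area ∫[-5,-4] (2*s^3 + 18*s^2 + 40*s) ds = 3/2.
On [-4, 0], w = s^2 + 4*s is on top; that piece has area ∫[-4,0] (-(2*s^3 + 18*s^2 + 40*s)) ds = 64.
Total enclosed area = 3/2 + 64 = 131/2.

131/2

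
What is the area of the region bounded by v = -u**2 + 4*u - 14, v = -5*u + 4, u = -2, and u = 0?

On [-2, 0], (-u**2 + 4*u - 14) - (-5*u + 4) = -u**2 + 9*u - 18 is ≤ 0 throughout, so the area is a single integral of |-u**2 + 9*u - 18|.
∫[-2,0] (-u**2 + 9*u - 18) du = -170/3; the area of that piece is 170/3.

170/3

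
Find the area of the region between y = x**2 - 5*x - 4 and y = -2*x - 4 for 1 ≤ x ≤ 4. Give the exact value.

The difference (x**2 - 5*x - 4) - (-2*x - 4) = x**2 - 3*x changes sign at x = 3 inside [1, 4], so split the integral there.
∫[1,3] (x**2 - 3*x) dx = -10/3; the area of that piece is 10/3.
∫[3,4] (x**2 - 3*x) dx = 11/6.
Total area = 10/3 + 11/6 = 31/6.

31/6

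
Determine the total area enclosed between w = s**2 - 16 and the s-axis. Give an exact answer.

The curve meets the s-axis where s**2 - 16 = 0, i.e. (s - 4)*(s + 4) = 0, at s = -4, 4.
On [-4, 4] the curve lies below the axis; ∫[-4,4] (s**2 - 16) ds = -256/3, giving area 256/3.

256/3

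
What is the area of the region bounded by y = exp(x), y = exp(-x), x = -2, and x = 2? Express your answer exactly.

-4 + 2*exp(-2) + 2*exp(2)

The difference (exp(x)) - (exp(-x)) = exp(x) - exp(-x) changes sign at x = 0 inside [-2, 2], so split the integral there.
∫[-2,0] (exp(x) - exp(-x)) dx = -exp(2) - exp(-2) + 2; the area of that piece is -2 + exp(-2) + exp(2).
∫[0,2] (exp(x) - exp(-x)) dx = -2 + exp(-2) + exp(2).
Total area = (-2 + exp(-2) + exp(2)) + (-2 + exp(-2) + exp(2)) = -4 + 2*exp(-2) + 2*exp(2).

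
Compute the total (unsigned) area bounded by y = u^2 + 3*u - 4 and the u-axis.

The curve meets the u-axis where u^2 + 3*u - 4 = 0, i.e. (u - 1)*(u + 4) = 0, at u = -4, 1.
On [-4, 1] the curve lies below the axis; ∫[-4,1] (u^2 + 3*u - 4) du = -125/6, giving area 125/6.

125/6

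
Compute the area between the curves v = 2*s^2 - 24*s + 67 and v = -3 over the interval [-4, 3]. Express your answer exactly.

On [-4, 3], (2*s^2 - 24*s + 67) - (-3) = 2*s^2 - 24*s + 70 is ≥ 0 throughout, so the area is a single integral of |2*s^2 - 24*s + 70|.
∫[-4,3] (2*s^2 - 24*s + 70) ds = 1904/3.

1904/3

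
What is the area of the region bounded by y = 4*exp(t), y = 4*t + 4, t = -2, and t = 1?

-6 - 4*exp(-2) + 4*exp(1)

On [-2, 1], (4*exp(t)) - (4*t + 4) = -4*t + 4*exp(t) - 4 is ≥ 0 throughout, so the area is a single integral of |-4*t + 4*exp(t) - 4|.
∫[-2,1] (-4*t + 4*exp(t) - 4) dt = -6 - 4*exp(-2) + 4*exp(1).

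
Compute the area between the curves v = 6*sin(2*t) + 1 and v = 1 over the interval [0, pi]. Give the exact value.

The difference (6*sin(2*t) + 1) - (1) = 6*sin(2*t) changes sign at t = pi/2 inside [0, pi], so split the integral there.
∫[0,pi/2] (6*sin(2*t)) dt = 6.
∫[pi/2,pi] (6*sin(2*t)) dt = -6; the area of that piece is 6.
Total area = 6 + 6 = 12.

12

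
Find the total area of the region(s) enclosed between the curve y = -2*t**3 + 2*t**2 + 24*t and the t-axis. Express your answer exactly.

The curve meets the t-axis where -2*t**3 + 2*t**2 + 24*t = 0, i.e. -2*t*(t - 4)*(t + 3) = 0, at t = -3, 0, 4.
On [-3, 0] the curve lies below the axis; ∫[-3,0] (-2*t**3 + 2*t**2 + 24*t) dt = -99/2, giving area 99/2.
On [0, 4] the curve lies above the axis; ∫[0,4] (-2*t**3 + 2*t**2 + 24*t) dt = 320/3, giving area 320/3.
Total area = 99/2 + 320/3 = 937/6.

937/6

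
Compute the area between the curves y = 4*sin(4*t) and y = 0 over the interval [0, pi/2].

The difference (4*sin(4*t)) - (0) = 4*sin(4*t) changes sign at t = pi/4 inside [0, pi/2], so split the integral there.
∫[0,pi/4] (4*sin(4*t)) dt = 2.
∫[pi/4,pi/2] (4*sin(4*t)) dt = -2; the area of that piece is 2.
Total area = 2 + 2 = 4.

4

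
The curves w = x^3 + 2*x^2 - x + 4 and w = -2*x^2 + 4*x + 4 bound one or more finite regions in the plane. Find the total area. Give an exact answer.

443/6

Set the curves equal: x^3 + 2*x^2 - x + 4 = -2*x^2 + 4*x + 4, so x^3 + 4*x^2 - 5*x = 0, which factors as x*(x - 1)*(x + 5) = 0. The curves meet at x = -5, 0, 1.
On [-5, 0], w = x^3 + 2*x^2 - x + 4 is on top; that piece has area ∫[-5,0] (x^3 + 4*x^2 - 5*x) dx = 875/12.
On [0, 1], w = -2*x^2 + 4*x + 4 is on top; that piece has area ∫[0,1] (-(x^3 + 4*x^2 - 5*x)) dx = 11/12.
Total enclosed area = 875/12 + 11/12 = 443/6.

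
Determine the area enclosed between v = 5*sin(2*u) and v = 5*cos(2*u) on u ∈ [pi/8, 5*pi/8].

5*sqrt(2)

On [pi/8, 5*pi/8], (5*sin(2*u)) - (5*cos(2*u)) = 5*sin(2*u) - 5*cos(2*u) is ≥ 0 throughout, so the area is a single integral of |5*sin(2*u) - 5*cos(2*u)|.
∫[pi/8,5*pi/8] (5*sin(2*u) - 5*cos(2*u)) du = 5*sqrt(2).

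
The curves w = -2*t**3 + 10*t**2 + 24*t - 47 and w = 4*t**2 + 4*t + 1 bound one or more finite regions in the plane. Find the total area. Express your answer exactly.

407/2

Set the curves equal: -2*t**3 + 10*t**2 + 24*t - 47 = 4*t**2 + 4*t + 1, so -2*t**3 + 6*t**2 + 20*t - 48 = 0, which factors as -2*(t - 4)*(t - 2)*(t + 3) = 0. The curves meet at t = -3, 2, 4.
On [-3, 2], w = 4*t**2 + 4*t + 1 is on top; that piece has area ∫[-3,2] (-(-2*t**3 + 6*t**2 + 20*t - 48)) dt = 375/2.
On [2, 4], w = -2*t**3 + 10*t**2 + 24*t - 47 is on top; that piece has area ∫[2,4] (-2*t**3 + 6*t**2 + 20*t - 48) dt = 16.
Total enclosed area = 375/2 + 16 = 407/2.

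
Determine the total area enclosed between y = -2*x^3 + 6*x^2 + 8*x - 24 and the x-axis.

131/2

The curve meets the x-axis where -2*x^3 + 6*x^2 + 8*x - 24 = 0, i.e. -2*(x - 3)*(x - 2)*(x + 2) = 0, at x = -2, 2, 3.
On [-2, 2] the curve lies below the axis; ∫[-2,2] (-2*x^3 + 6*x^2 + 8*x - 24) dx = -64, giving area 64.
On [2, 3] the curve lies above the axis; ∫[2,3] (-2*x^3 + 6*x^2 + 8*x - 24) dx = 3/2, giving area 3/2.
Total area = 64 + 3/2 = 131/2.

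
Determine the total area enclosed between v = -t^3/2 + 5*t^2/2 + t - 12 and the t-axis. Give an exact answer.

443/12

The curve meets the t-axis where -t^3/2 + 5*t^2/2 + t - 12 = 0, i.e. -(t - 4)*(t - 3)*(t + 2)/2 = 0, at t = -2, 3, 4.
On [-2, 3] the curve lies below the axis; ∫[-2,3] (-t^3/2 + 5*t^2/2 + t - 12) dt = -875/24, giving area 875/24.
On [3, 4] the curve lies above the axis; ∫[3,4] (-t^3/2 + 5*t^2/2 + t - 12) dt = 11/24, giving area 11/24.
Total area = 875/24 + 11/24 = 443/12.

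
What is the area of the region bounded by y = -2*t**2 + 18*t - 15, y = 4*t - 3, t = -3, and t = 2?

127

The difference (-2*t**2 + 18*t - 15) - (4*t - 3) = -2*t**2 + 14*t - 12 changes sign at t = 1 inside [-3, 2], so split the integral there.
∫[-3,1] (-2*t**2 + 14*t - 12) dt = -368/3; the area of that piece is 368/3.
∫[1,2] (-2*t**2 + 14*t - 12) dt = 13/3.
Total area = 368/3 + 13/3 = 127.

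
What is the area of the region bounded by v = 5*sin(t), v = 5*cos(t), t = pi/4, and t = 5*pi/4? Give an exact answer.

On [pi/4, 5*pi/4], (5*sin(t)) - (5*cos(t)) = 5*sin(t) - 5*cos(t) is ≥ 0 throughout, so the area is a single integral of |5*sin(t) - 5*cos(t)|.
∫[pi/4,5*pi/4] (5*sin(t) - 5*cos(t)) dt = 10*sqrt(2).

10*sqrt(2)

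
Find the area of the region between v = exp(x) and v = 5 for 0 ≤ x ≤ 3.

-24 + 10*log(5) + exp(3)

The difference (exp(x)) - (5) = exp(x) - 5 changes sign at x = log(5) inside [0, 3], so split the integral there.
∫[0,log(5)] (exp(x) - 5) dx = 4 - log(3125); the area of that piece is -4 + log(3125).
∫[log(5),3] (exp(x) - 5) dx = -20 + 5*log(5) + exp(3).
Total area = (-4 + log(3125)) + (-20 + 5*log(5) + exp(3)) = -24 + 10*log(5) + exp(3).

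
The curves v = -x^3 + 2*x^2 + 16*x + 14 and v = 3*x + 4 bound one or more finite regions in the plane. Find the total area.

Set the curves equal: -x^3 + 2*x^2 + 16*x + 14 = 3*x + 4, so -x^3 + 2*x^2 + 13*x + 10 = 0, which factors as -(x - 5)*(x + 1)*(x + 2) = 0. The curves meet at x = -2, -1, 5.
On [-2, -1], v = 3*x + 4 is on top; that piece has area ∫[-2,-1] (-(-x^3 + 2*x^2 + 13*x + 10)) dx = 13/12.
On [-1, 5], v = -x^3 + 2*x^2 + 16*x + 14 is on top; that piece has area ∫[-1,5] (-x^3 + 2*x^2 + 13*x + 10) dx = 144.
Total enclosed area = 13/12 + 144 = 1741/12.

1741/12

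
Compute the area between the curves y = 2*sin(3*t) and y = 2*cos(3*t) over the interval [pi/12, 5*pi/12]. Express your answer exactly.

On [pi/12, 5*pi/12], (2*sin(3*t)) - (2*cos(3*t)) = 2*sin(3*t) - 2*cos(3*t) is ≥ 0 throughout, so the area is a single integral of |2*sin(3*t) - 2*cos(3*t)|.
∫[pi/12,5*pi/12] (2*sin(3*t) - 2*cos(3*t)) dt = 4*sqrt(2)/3.

4*sqrt(2)/3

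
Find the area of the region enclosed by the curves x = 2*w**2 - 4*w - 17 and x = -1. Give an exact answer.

Both boundary curves give x as a function of w, so integrate with respect to w. Setting them equal: 2*w**2 - 4*w - 16 = 0, i.e. 2*(w - 4)*(w + 2) = 0, so they meet at w = -2, 4.
For w in [-2, 4], x = 2*w**2 - 4*w - 17 is on the left; area = ∫[-2,4] (-(2*w**2 - 4*w - 16)) dw = 72.

72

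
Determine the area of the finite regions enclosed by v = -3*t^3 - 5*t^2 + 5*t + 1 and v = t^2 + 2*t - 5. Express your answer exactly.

37/4

Set the curves equal: -3*t^3 - 5*t^2 + 5*t + 1 = t^2 + 2*t - 5, so -3*t^3 - 6*t^2 + 3*t + 6 = 0, which factors as -3*(t - 1)*(t + 1)*(t + 2) = 0. The curves meet at t = -2, -1, 1.
On [-2, -1], v = t^2 + 2*t - 5 is on top; that piece has area ∫[-2,-1] (-(-3*t^3 - 6*t^2 + 3*t + 6)) dt = 5/4.
On [-1, 1], v = -3*t^3 - 5*t^2 + 5*t + 1 is on top; that piece has area ∫[-1,1] (-3*t^3 - 6*t^2 + 3*t + 6) dt = 8.
Total enclosed area = 5/4 + 8 = 37/4.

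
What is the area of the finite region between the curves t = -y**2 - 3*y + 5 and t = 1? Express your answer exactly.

125/6

Both boundary curves give t as a function of y, so integrate with respect to y. Setting them equal: -y**2 - 3*y + 4 = 0, i.e. -(y - 1)*(y + 4) = 0, so they meet at y = -4, 1.
For y in [-4, 1], t = -y**2 - 3*y + 5 is on the right; area = ∫[-4,1] (-y**2 - 3*y + 4) dy = 125/6.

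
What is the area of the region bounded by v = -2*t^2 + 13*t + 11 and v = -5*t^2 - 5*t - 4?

Set the curves equal: -2*t^2 + 13*t + 11 = -5*t^2 - 5*t - 4, so 3*t^2 + 18*t + 15 = 0, which factors as 3*(t + 1)*(t + 5) = 0. The curves meet at t = -5, -1.
On [-5, -1], v = -5*t^2 - 5*t - 4 is on top; that piece has area ∫[-5,-1] (-(3*t^2 + 18*t + 15)) dt = 32.

32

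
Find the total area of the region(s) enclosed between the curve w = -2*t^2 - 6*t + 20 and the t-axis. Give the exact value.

343/3

The curve meets the t-axis where -2*t^2 - 6*t + 20 = 0, i.e. -2*(t - 2)*(t + 5) = 0, at t = -5, 2.
On [-5, 2] the curve lies above the axis; ∫[-5,2] (-2*t^2 - 6*t + 20) dt = 343/3, giving area 343/3.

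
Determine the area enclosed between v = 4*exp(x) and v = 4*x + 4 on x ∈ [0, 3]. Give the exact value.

On [0, 3], (4*exp(x)) - (4*x + 4) = -4*x + 4*exp(x) - 4 is ≥ 0 throughout, so the area is a single integral of |-4*x + 4*exp(x) - 4|.
∫[0,3] (-4*x + 4*exp(x) - 4) dx = -34 + 4*exp(3).

-34 + 4*exp(3)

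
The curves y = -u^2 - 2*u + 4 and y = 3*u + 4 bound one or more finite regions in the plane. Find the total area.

Set the curves equal: -u^2 - 2*u + 4 = 3*u + 4, so -u^2 - 5*u = 0, which factors as -u*(u + 5) = 0. The curves meet at u = -5, 0.
On [-5, 0], y = -u^2 - 2*u + 4 is on top; that piece has area ∫[-5,0] (-u^2 - 5*u) du = 125/6.

125/6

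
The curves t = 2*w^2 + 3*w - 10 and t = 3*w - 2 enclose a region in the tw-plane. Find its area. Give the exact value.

Both boundary curves give t as a function of w, so integrate with respect to w. Setting them equal: 2*w^2 - 8 = 0, i.e. 2*(w - 2)*(w + 2) = 0, so they meet at w = -2, 2.
For w in [-2, 2], t = 2*w^2 + 3*w - 10 is on the left; area = ∫[-2,2] (-(2*w^2 - 8)) dw = 64/3.

64/3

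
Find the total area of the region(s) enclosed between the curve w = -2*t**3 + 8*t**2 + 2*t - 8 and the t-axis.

The curve meets the t-axis where -2*t**3 + 8*t**2 + 2*t - 8 = 0, i.e. -2*(t - 4)*(t - 1)*(t + 1) = 0, at t = -1, 1, 4.
On [-1, 1] the curve lies below the axis; ∫[-1,1] (-2*t**3 + 8*t**2 + 2*t - 8) dt = -32/3, giving area 32/3.
On [1, 4] the curve lies above the axis; ∫[1,4] (-2*t**3 + 8*t**2 + 2*t - 8) dt = 63/2, giving area 63/2.
Total area = 32/3 + 63/2 = 253/6.

253/6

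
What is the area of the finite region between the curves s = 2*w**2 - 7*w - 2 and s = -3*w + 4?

64/3

Both boundary curves give s as a function of w, so integrate with respect to w. Setting them equal: 2*w**2 - 4*w - 6 = 0, i.e. 2*(w - 3)*(w + 1) = 0, so they meet at w = -1, 3.
For w in [-1, 3], s = 2*w**2 - 7*w - 2 is on the left; area = ∫[-1,3] (-(2*w**2 - 4*w - 6)) dw = 64/3.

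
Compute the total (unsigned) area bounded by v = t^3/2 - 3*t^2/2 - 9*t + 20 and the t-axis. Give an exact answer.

999/8

The curve meets the t-axis where t^3/2 - 3*t^2/2 - 9*t + 20 = 0, i.e. (t - 5)*(t - 2)*(t + 4)/2 = 0, at t = -4, 2, 5.
On [-4, 2] the curve lies above the axis; ∫[-4,2] (t^3/2 - 3*t^2/2 - 9*t + 20) dt = 108, giving area 108.
On [2, 5] the curve lies below the axis; ∫[2,5] (t^3/2 - 3*t^2/2 - 9*t + 20) dt = -135/8, giving area 135/8.
Total area = 108 + 135/8 = 999/8.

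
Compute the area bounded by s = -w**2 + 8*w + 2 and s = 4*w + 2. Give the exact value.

Both boundary curves give s as a function of w, so integrate with respect to w. Setting them equal: -w**2 + 4*w = 0, i.e. -w*(w - 4) = 0, so they meet at w = 0, 4.
For w in [0, 4], s = -w**2 + 8*w + 2 is on the right; area = ∫[0,4] (-w**2 + 4*w) dw = 32/3.

32/3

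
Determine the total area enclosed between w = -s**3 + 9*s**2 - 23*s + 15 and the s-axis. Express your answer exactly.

The curve meets the s-axis where -s**3 + 9*s**2 - 23*s + 15 = 0, i.e. -(s - 5)*(s - 3)*(s - 1) = 0, at s = 1, 3, 5.
On [1, 3] the curve lies below the axis; ∫[1,3] (-s**3 + 9*s**2 - 23*s + 15) ds = -4, giving area 4.
On [3, 5] the curve lies above the axis; ∫[3,5] (-s**3 + 9*s**2 - 23*s + 15) ds = 4, giving area 4.
Total area = 4 + 4 = 8.

8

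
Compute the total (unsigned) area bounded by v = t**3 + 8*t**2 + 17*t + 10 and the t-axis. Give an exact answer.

71/6

The curve meets the t-axis where t**3 + 8*t**2 + 17*t + 10 = 0, i.e. (t + 1)*(t + 2)*(t + 5) = 0, at t = -5, -2, -1.
On [-5, -2] the curve lies above the axis; ∫[-5,-2] (t**3 + 8*t**2 + 17*t + 10) dt = 45/4, giving area 45/4.
On [-2, -1] the curve lies below the axis; ∫[-2,-1] (t**3 + 8*t**2 + 17*t + 10) dt = -7/12, giving area 7/12.
Total area = 45/4 + 7/12 = 71/6.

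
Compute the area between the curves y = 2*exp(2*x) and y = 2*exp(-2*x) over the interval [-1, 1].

The difference (2*exp(2*x)) - (2*exp(-2*x)) = 2*exp(2*x) - 2*exp(-2*x) changes sign at x = 0 inside [-1, 1], so split the integral there.
∫[-1,0] (2*exp(2*x) - 2*exp(-2*x)) dx = -exp(2) - exp(-2) + 2; the area of that piece is -2 + exp(-2) + exp(2).
∫[0,1] (2*exp(2*x) - 2*exp(-2*x)) dx = -2 + exp(-2) + exp(2).
Total area = (-2 + exp(-2) + exp(2)) + (-2 + exp(-2) + exp(2)) = -4 + 2*exp(-2) + 2*exp(2).

-4 + 2*exp(-2) + 2*exp(2)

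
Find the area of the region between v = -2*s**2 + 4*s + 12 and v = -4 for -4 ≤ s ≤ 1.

196/3

The difference (-2*s**2 + 4*s + 12) - (-4) = -2*s**2 + 4*s + 16 changes sign at s = -2 inside [-4, 1], so split the integral there.
∫[-4,-2] (-2*s**2 + 4*s + 16) ds = -88/3; the area of that piece is 88/3.
∫[-2,1] (-2*s**2 + 4*s + 16) ds = 36.
Total area = 88/3 + 36 = 196/3.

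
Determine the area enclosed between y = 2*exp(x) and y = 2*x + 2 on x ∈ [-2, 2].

On [-2, 2], (2*exp(x)) - (2*x + 2) = -2*x + 2*exp(x) - 2 is ≥ 0 throughout, so the area is a single integral of |-2*x + 2*exp(x) - 2|.
∫[-2,2] (-2*x + 2*exp(x) - 2) dx = -8 - 2*exp(-2) + 2*exp(2).

-8 - 2*exp(-2) + 2*exp(2)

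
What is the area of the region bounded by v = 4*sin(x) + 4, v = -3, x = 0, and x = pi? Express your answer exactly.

On [0, pi], (4*sin(x) + 4) - (-3) = 4*sin(x) + 7 is ≥ 0 throughout, so the area is a single integral of |4*sin(x) + 7|.
∫[0,pi] (4*sin(x) + 7) dx = 8 + 7*pi.

8 + 7*pi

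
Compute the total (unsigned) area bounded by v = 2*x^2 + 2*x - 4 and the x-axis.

The curve meets the x-axis where 2*x^2 + 2*x - 4 = 0, i.e. 2*(x - 1)*(x + 2) = 0, at x = -2, 1.
On [-2, 1] the curve lies below the axis; ∫[-2,1] (2*x^2 + 2*x - 4) dx = -9, giving area 9.

9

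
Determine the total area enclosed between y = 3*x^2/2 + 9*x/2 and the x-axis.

The curve meets the x-axis where 3*x^2/2 + 9*x/2 = 0, i.e. 3*x*(x + 3)/2 = 0, at x = -3, 0.
On [-3, 0] the curve lies below the axis; ∫[-3,0] (3*x^2/2 + 9*x/2) dx = -27/4, giving area 27/4.

27/4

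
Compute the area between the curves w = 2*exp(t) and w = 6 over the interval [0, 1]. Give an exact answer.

8 - 2*exp(1)

On [0, 1], (2*exp(t)) - (6) = 2*exp(t) - 6 is ≤ 0 throughout, so the area is a single integral of |2*exp(t) - 6|.
∫[0,1] (2*exp(t) - 6) dt = -8 + 2*exp(1); the area of that piece is 8 - 2*exp(1).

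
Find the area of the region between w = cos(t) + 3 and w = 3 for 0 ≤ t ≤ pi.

2

The difference (cos(t) + 3) - (3) = cos(t) changes sign at t = pi/2 inside [0, pi], so split the integral there.
∫[0,pi/2] (cos(t)) dt = 1.
∫[pi/2,pi] (cos(t)) dt = -1; the area of that piece is 1.
Total area = 1 + 1 = 2.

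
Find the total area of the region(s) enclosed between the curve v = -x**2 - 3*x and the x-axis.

The curve meets the x-axis where -x**2 - 3*x = 0, i.e. -x*(x + 3) = 0, at x = -3, 0.
On [-3, 0] the curve lies above the axis; ∫[-3,0] (-x**2 - 3*x) dx = 9/2, giving area 9/2.

9/2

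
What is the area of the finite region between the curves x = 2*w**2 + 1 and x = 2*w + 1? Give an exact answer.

1/3

Both boundary curves give x as a function of w, so integrate with respect to w. Setting them equal: 2*w**2 - 2*w = 0, i.e. 2*w*(w - 1) = 0, so they meet at w = 0, 1.
For w in [0, 1], x = 2*w**2 + 1 is on the left; area = ∫[0,1] (-(2*w**2 - 2*w)) dw = 1/3.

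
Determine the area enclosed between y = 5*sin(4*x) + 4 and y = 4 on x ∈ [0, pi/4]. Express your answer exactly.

5/2

On [0, pi/4], (5*sin(4*x) + 4) - (4) = 5*sin(4*x) is ≥ 0 throughout, so the area is a single integral of |5*sin(4*x)|.
∫[0,pi/4] (5*sin(4*x)) dx = 5/2.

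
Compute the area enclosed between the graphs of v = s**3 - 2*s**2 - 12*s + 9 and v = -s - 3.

937/12

Set the curves equal: s**3 - 2*s**2 - 12*s + 9 = -s - 3, so s**3 - 2*s**2 - 11*s + 12 = 0, which factors as (s - 4)*(s - 1)*(s + 3) = 0. The curves meet at s = -3, 1, 4.
On [-3, 1], v = s**3 - 2*s**2 - 12*s + 9 is on top; that piece has area ∫[-3,1] (s**3 - 2*s**2 - 11*s + 12) ds = 160/3.
On [1, 4], v = -s - 3 is on top; that piece has area ∫[1,4] (-(s**3 - 2*s**2 - 11*s + 12)) ds = 99/4.
Total enclosed area = 160/3 + 99/4 = 937/12.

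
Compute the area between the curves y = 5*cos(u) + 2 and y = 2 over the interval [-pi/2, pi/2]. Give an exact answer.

On [-pi/2, pi/2], (5*cos(u) + 2) - (2) = 5*cos(u) is ≥ 0 throughout, so the area is a single integral of |5*cos(u)|.
∫[-pi/2,pi/2] (5*cos(u)) du = 10.

10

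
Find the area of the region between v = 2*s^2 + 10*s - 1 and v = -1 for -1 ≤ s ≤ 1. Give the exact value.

The difference (2*s^2 + 10*s - 1) - (-1) = 2*s^2 + 10*s changes sign at s = 0 inside [-1, 1], so split the integral there.
∫[-1,0] (2*s^2 + 10*s) ds = -13/3; the area of that piece is 13/3.
∫[0,1] (2*s^2 + 10*s) ds = 17/3.
Total area = 13/3 + 17/3 = 10.

10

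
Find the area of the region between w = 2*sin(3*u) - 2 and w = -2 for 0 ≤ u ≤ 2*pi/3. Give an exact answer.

The difference (2*sin(3*u) - 2) - (-2) = 2*sin(3*u) changes sign at u = pi/3 inside [0, 2*pi/3], so split the integral there.
∫[0,pi/3] (2*sin(3*u)) du = 4/3.
∫[pi/3,2*pi/3] (2*sin(3*u)) du = -4/3; the area of that piece is 4/3.
Total area = 4/3 + 4/3 = 8/3.

8/3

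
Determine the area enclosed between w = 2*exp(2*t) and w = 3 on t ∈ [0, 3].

The difference (2*exp(2*t)) - (3) = 2*exp(2*t) - 3 changes sign at t = -log(2)/2 + log(3)/2 inside [0, 3], so split the integral there.
∫[0,-log(2)/2 + log(3)/2] (2*exp(2*t) - 3) dt = log(2*sqrt(6)/9) + 1/2; the area of that piece is -1/2 + log(3*sqrt(6)/4).
∫[-log(2)/2 + log(3)/2,3] (2*exp(2*t) - 3) dt = -21/2 - 3*log(2)/2 + 3*log(3)/2 + exp(6).
Total area = (-1/2 + log(3*sqrt(6)/4)) + (-21/2 - 3*log(2)/2 + 3*log(3)/2 + exp(6)) = -11 - 7*log(2)/2 + log(6)/2 + 5*log(3)/2 + exp(6).

-11 - 7*log(2)/2 + log(6)/2 + 5*log(3)/2 + exp(6)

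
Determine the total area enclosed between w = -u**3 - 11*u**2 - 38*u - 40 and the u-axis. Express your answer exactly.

The curve meets the u-axis where -u**3 - 11*u**2 - 38*u - 40 = 0, i.e. -(u + 2)*(u + 4)*(u + 5) = 0, at u = -5, -4, -2.
On [-5, -4] the curve lies below the axis; ∫[-5,-4] (-u**3 - 11*u**2 - 38*u - 40) du = -5/12, giving area 5/12.
On [-4, -2] the curve lies above the axis; ∫[-4,-2] (-u**3 - 11*u**2 - 38*u - 40) du = 8/3, giving area 8/3.
Total area = 5/12 + 8/3 = 37/12.

37/12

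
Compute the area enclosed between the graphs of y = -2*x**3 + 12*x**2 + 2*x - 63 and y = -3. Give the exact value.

407/2

Set the curves equal: -2*x**3 + 12*x**2 + 2*x - 63 = -3, so -2*x**3 + 12*x**2 + 2*x - 60 = 0, which factors as -2*(x - 5)*(x - 3)*(x + 2) = 0. The curves meet at x = -2, 3, 5.
On [-2, 3], y = -3 is on top; that piece has area ∫[-2,3] (-(-2*x**3 + 12*x**2 + 2*x - 60)) dx = 375/2.
On [3, 5], y = -2*x**3 + 12*x**2 + 2*x - 63 is on top; that piece has area ∫[3,5] (-2*x**3 + 12*x**2 + 2*x - 60) dx = 16.
Total enclosed area = 375/2 + 16 = 407/2.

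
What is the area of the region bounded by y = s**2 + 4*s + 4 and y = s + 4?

Set the curves equal: s**2 + 4*s + 4 = s + 4, so s**2 + 3*s = 0, which factors as s*(s + 3) = 0. The curves meet at s = -3, 0.
On [-3, 0], y = s + 4 is on top; that piece has area ∫[-3,0] (-(s**2 + 3*s)) ds = 9/2.

9/2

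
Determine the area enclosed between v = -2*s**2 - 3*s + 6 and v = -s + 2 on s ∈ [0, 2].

6

The difference (-2*s**2 - 3*s + 6) - (-s + 2) = -2*s**2 - 2*s + 4 changes sign at s = 1 inside [0, 2], so split the integral there.
∫[0,1] (-2*s**2 - 2*s + 4) ds = 7/3.
∫[1,2] (-2*s**2 - 2*s + 4) ds = -11/3; the area of that piece is 11/3.
Total area = 7/3 + 11/3 = 6.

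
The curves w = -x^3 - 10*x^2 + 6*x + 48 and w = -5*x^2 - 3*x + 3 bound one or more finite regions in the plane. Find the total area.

Set the curves equal: -x^3 - 10*x^2 + 6*x + 48 = -5*x^2 - 3*x + 3, so -x^3 - 5*x^2 + 9*x + 45 = 0, which factors as -(x - 3)*(x + 3)*(x + 5) = 0. The curves meet at x = -5, -3, 3.
On [-5, -3], w = -5*x^2 - 3*x + 3 is on top; that piece has area ∫[-5,-3] (-(-x^3 - 5*x^2 + 9*x + 45)) dx = 28/3.
On [-3, 3], w = -x^3 - 10*x^2 + 6*x + 48 is on top; that piece has area ∫[-3,3] (-x^3 - 5*x^2 + 9*x + 45) dx = 180.
Total enclosed area = 28/3 + 180 = 568/3.

568/3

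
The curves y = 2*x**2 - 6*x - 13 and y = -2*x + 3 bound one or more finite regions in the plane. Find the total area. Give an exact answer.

Set the curves equal: 2*x**2 - 6*x - 13 = -2*x + 3, so 2*x**2 - 4*x - 16 = 0, which factors as 2*(x - 4)*(x + 2) = 0. The curves meet at x = -2, 4.
On [-2, 4], y = -2*x + 3 is on top; that piece has area ∫[-2,4] (-(2*x**2 - 4*x - 16)) dx = 72.

72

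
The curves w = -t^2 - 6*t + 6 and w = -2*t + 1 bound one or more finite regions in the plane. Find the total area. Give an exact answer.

36

Set the curves equal: -t^2 - 6*t + 6 = -2*t + 1, so -t^2 - 4*t + 5 = 0, which factors as -(t - 1)*(t + 5) = 0. The curves meet at t = -5, 1.
On [-5, 1], w = -t^2 - 6*t + 6 is on top; that piece has area ∫[-5,1] (-t^2 - 4*t + 5) dt = 36.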